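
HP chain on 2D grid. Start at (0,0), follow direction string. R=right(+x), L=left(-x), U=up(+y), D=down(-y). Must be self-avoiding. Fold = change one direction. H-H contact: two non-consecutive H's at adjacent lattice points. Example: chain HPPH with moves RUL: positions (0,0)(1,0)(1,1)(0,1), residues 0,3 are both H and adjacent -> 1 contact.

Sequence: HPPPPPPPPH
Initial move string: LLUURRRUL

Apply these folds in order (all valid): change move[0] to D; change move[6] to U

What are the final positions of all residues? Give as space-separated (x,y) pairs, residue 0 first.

Initial moves: LLUURRRUL
Fold: move[0]->D => DLUURRRUL (positions: [(0, 0), (0, -1), (-1, -1), (-1, 0), (-1, 1), (0, 1), (1, 1), (2, 1), (2, 2), (1, 2)])
Fold: move[6]->U => DLUURRUUL (positions: [(0, 0), (0, -1), (-1, -1), (-1, 0), (-1, 1), (0, 1), (1, 1), (1, 2), (1, 3), (0, 3)])

Answer: (0,0) (0,-1) (-1,-1) (-1,0) (-1,1) (0,1) (1,1) (1,2) (1,3) (0,3)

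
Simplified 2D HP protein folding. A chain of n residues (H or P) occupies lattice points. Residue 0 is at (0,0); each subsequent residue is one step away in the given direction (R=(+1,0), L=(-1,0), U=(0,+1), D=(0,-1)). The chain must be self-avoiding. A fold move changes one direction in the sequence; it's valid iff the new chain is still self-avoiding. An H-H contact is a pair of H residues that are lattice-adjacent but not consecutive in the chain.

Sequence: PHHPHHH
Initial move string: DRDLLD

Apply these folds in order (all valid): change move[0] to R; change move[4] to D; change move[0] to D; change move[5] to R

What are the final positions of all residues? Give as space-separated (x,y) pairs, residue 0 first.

Answer: (0,0) (0,-1) (1,-1) (1,-2) (0,-2) (0,-3) (1,-3)

Derivation:
Initial moves: DRDLLD
Fold: move[0]->R => RRDLLD (positions: [(0, 0), (1, 0), (2, 0), (2, -1), (1, -1), (0, -1), (0, -2)])
Fold: move[4]->D => RRDLDD (positions: [(0, 0), (1, 0), (2, 0), (2, -1), (1, -1), (1, -2), (1, -3)])
Fold: move[0]->D => DRDLDD (positions: [(0, 0), (0, -1), (1, -1), (1, -2), (0, -2), (0, -3), (0, -4)])
Fold: move[5]->R => DRDLDR (positions: [(0, 0), (0, -1), (1, -1), (1, -2), (0, -2), (0, -3), (1, -3)])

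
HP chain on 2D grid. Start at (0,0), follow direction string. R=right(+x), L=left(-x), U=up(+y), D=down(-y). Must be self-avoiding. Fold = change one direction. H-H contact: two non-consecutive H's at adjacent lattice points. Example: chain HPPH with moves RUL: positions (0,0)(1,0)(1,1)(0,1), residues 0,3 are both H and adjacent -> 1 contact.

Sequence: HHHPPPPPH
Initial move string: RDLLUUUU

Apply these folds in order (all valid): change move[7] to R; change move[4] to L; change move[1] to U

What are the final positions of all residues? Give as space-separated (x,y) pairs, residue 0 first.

Answer: (0,0) (1,0) (1,1) (0,1) (-1,1) (-2,1) (-2,2) (-2,3) (-1,3)

Derivation:
Initial moves: RDLLUUUU
Fold: move[7]->R => RDLLUUUR (positions: [(0, 0), (1, 0), (1, -1), (0, -1), (-1, -1), (-1, 0), (-1, 1), (-1, 2), (0, 2)])
Fold: move[4]->L => RDLLLUUR (positions: [(0, 0), (1, 0), (1, -1), (0, -1), (-1, -1), (-2, -1), (-2, 0), (-2, 1), (-1, 1)])
Fold: move[1]->U => RULLLUUR (positions: [(0, 0), (1, 0), (1, 1), (0, 1), (-1, 1), (-2, 1), (-2, 2), (-2, 3), (-1, 3)])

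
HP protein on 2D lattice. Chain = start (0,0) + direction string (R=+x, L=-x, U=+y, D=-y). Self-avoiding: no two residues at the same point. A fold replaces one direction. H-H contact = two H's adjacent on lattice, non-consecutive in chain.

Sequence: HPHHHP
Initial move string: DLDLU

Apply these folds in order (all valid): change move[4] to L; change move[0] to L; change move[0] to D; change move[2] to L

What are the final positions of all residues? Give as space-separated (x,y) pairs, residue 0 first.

Answer: (0,0) (0,-1) (-1,-1) (-2,-1) (-3,-1) (-4,-1)

Derivation:
Initial moves: DLDLU
Fold: move[4]->L => DLDLL (positions: [(0, 0), (0, -1), (-1, -1), (-1, -2), (-2, -2), (-3, -2)])
Fold: move[0]->L => LLDLL (positions: [(0, 0), (-1, 0), (-2, 0), (-2, -1), (-3, -1), (-4, -1)])
Fold: move[0]->D => DLDLL (positions: [(0, 0), (0, -1), (-1, -1), (-1, -2), (-2, -2), (-3, -2)])
Fold: move[2]->L => DLLLL (positions: [(0, 0), (0, -1), (-1, -1), (-2, -1), (-3, -1), (-4, -1)])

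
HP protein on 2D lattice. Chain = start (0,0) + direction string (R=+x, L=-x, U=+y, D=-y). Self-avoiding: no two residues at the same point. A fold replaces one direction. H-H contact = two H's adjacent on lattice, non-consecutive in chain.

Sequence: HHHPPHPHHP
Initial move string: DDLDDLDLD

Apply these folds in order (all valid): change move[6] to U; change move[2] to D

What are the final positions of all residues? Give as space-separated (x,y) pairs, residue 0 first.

Initial moves: DDLDDLDLD
Fold: move[6]->U => DDLDDLULD (positions: [(0, 0), (0, -1), (0, -2), (-1, -2), (-1, -3), (-1, -4), (-2, -4), (-2, -3), (-3, -3), (-3, -4)])
Fold: move[2]->D => DDDDDLULD (positions: [(0, 0), (0, -1), (0, -2), (0, -3), (0, -4), (0, -5), (-1, -5), (-1, -4), (-2, -4), (-2, -5)])

Answer: (0,0) (0,-1) (0,-2) (0,-3) (0,-4) (0,-5) (-1,-5) (-1,-4) (-2,-4) (-2,-5)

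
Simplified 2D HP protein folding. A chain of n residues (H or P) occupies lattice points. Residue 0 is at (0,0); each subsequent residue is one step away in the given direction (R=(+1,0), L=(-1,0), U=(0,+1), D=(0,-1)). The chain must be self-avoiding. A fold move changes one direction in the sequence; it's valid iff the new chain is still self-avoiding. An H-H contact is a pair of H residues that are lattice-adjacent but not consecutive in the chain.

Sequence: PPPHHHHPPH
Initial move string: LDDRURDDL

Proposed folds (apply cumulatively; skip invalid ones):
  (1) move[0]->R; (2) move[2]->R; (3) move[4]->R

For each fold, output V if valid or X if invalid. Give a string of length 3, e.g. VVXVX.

Answer: VVV

Derivation:
Initial: LDDRURDDL -> [(0, 0), (-1, 0), (-1, -1), (-1, -2), (0, -2), (0, -1), (1, -1), (1, -2), (1, -3), (0, -3)]
Fold 1: move[0]->R => RDDRURDDL VALID
Fold 2: move[2]->R => RDRRURDDL VALID
Fold 3: move[4]->R => RDRRRRDDL VALID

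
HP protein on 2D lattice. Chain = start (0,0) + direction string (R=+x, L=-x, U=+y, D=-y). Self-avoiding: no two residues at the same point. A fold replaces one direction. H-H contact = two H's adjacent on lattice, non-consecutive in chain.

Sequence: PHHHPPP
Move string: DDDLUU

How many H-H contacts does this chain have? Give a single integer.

Answer: 0

Derivation:
Positions: [(0, 0), (0, -1), (0, -2), (0, -3), (-1, -3), (-1, -2), (-1, -1)]
No H-H contacts found.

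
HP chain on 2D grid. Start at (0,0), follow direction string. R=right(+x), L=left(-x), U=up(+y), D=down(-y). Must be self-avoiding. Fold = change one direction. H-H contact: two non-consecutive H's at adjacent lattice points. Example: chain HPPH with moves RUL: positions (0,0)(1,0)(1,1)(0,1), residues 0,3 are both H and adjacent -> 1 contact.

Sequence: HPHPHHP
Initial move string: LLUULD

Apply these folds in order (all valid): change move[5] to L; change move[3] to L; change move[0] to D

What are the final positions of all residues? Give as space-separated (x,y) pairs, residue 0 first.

Answer: (0,0) (0,-1) (-1,-1) (-1,0) (-2,0) (-3,0) (-4,0)

Derivation:
Initial moves: LLUULD
Fold: move[5]->L => LLUULL (positions: [(0, 0), (-1, 0), (-2, 0), (-2, 1), (-2, 2), (-3, 2), (-4, 2)])
Fold: move[3]->L => LLULLL (positions: [(0, 0), (-1, 0), (-2, 0), (-2, 1), (-3, 1), (-4, 1), (-5, 1)])
Fold: move[0]->D => DLULLL (positions: [(0, 0), (0, -1), (-1, -1), (-1, 0), (-2, 0), (-3, 0), (-4, 0)])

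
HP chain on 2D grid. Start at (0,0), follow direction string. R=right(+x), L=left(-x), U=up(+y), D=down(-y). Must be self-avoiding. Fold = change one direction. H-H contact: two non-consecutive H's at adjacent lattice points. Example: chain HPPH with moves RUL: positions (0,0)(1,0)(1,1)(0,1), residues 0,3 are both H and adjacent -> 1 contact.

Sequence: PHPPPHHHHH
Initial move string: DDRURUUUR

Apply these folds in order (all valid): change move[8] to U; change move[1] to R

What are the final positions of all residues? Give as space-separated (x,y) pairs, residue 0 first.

Answer: (0,0) (0,-1) (1,-1) (2,-1) (2,0) (3,0) (3,1) (3,2) (3,3) (3,4)

Derivation:
Initial moves: DDRURUUUR
Fold: move[8]->U => DDRURUUUU (positions: [(0, 0), (0, -1), (0, -2), (1, -2), (1, -1), (2, -1), (2, 0), (2, 1), (2, 2), (2, 3)])
Fold: move[1]->R => DRRURUUUU (positions: [(0, 0), (0, -1), (1, -1), (2, -1), (2, 0), (3, 0), (3, 1), (3, 2), (3, 3), (3, 4)])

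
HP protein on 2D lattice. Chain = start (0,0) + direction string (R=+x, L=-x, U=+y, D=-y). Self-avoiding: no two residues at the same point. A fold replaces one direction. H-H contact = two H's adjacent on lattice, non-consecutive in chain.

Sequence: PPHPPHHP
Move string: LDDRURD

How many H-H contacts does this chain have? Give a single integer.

Positions: [(0, 0), (-1, 0), (-1, -1), (-1, -2), (0, -2), (0, -1), (1, -1), (1, -2)]
H-H contact: residue 2 @(-1,-1) - residue 5 @(0, -1)

Answer: 1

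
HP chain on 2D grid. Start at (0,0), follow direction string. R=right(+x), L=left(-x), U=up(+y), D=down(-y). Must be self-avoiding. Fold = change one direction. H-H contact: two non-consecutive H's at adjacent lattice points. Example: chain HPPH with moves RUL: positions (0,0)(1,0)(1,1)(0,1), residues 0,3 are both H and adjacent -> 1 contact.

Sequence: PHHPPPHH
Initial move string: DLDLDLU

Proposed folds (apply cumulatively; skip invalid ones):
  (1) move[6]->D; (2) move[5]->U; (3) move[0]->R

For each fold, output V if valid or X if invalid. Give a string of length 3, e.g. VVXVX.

Answer: VXX

Derivation:
Initial: DLDLDLU -> [(0, 0), (0, -1), (-1, -1), (-1, -2), (-2, -2), (-2, -3), (-3, -3), (-3, -2)]
Fold 1: move[6]->D => DLDLDLD VALID
Fold 2: move[5]->U => DLDLDUD INVALID (collision), skipped
Fold 3: move[0]->R => RLDLDLD INVALID (collision), skipped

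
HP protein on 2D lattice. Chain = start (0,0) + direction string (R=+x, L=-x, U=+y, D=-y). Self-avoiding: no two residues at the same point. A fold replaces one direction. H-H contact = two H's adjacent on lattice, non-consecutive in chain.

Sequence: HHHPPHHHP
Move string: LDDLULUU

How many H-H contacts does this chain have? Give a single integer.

Answer: 1

Derivation:
Positions: [(0, 0), (-1, 0), (-1, -1), (-1, -2), (-2, -2), (-2, -1), (-3, -1), (-3, 0), (-3, 1)]
H-H contact: residue 2 @(-1,-1) - residue 5 @(-2, -1)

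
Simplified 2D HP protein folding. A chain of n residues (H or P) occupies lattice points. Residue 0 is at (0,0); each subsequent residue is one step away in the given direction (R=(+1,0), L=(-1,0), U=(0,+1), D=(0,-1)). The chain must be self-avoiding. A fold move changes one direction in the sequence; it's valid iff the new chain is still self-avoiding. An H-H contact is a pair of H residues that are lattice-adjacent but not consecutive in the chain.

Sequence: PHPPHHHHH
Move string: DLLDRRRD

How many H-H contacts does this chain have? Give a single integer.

Answer: 1

Derivation:
Positions: [(0, 0), (0, -1), (-1, -1), (-2, -1), (-2, -2), (-1, -2), (0, -2), (1, -2), (1, -3)]
H-H contact: residue 1 @(0,-1) - residue 6 @(0, -2)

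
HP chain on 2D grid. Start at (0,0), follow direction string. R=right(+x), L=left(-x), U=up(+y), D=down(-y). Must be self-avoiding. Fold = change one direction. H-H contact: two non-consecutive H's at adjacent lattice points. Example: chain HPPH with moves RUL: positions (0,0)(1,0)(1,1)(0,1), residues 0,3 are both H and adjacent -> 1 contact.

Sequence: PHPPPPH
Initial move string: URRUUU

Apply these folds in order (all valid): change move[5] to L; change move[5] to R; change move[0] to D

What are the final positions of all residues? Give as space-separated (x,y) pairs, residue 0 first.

Initial moves: URRUUU
Fold: move[5]->L => URRUUL (positions: [(0, 0), (0, 1), (1, 1), (2, 1), (2, 2), (2, 3), (1, 3)])
Fold: move[5]->R => URRUUR (positions: [(0, 0), (0, 1), (1, 1), (2, 1), (2, 2), (2, 3), (3, 3)])
Fold: move[0]->D => DRRUUR (positions: [(0, 0), (0, -1), (1, -1), (2, -1), (2, 0), (2, 1), (3, 1)])

Answer: (0,0) (0,-1) (1,-1) (2,-1) (2,0) (2,1) (3,1)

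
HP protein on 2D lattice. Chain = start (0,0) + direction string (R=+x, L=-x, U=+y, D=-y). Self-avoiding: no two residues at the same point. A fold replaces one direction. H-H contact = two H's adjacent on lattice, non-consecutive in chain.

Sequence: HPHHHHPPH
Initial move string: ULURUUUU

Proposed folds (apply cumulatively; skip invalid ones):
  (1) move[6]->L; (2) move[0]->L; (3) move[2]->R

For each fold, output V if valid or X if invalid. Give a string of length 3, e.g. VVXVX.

Answer: VVX

Derivation:
Initial: ULURUUUU -> [(0, 0), (0, 1), (-1, 1), (-1, 2), (0, 2), (0, 3), (0, 4), (0, 5), (0, 6)]
Fold 1: move[6]->L => ULURUULU VALID
Fold 2: move[0]->L => LLURUULU VALID
Fold 3: move[2]->R => LLRRUULU INVALID (collision), skipped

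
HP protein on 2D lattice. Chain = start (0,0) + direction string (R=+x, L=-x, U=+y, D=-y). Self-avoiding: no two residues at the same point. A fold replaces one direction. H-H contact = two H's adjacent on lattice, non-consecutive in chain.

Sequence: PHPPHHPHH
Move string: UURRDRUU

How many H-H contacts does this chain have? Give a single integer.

Positions: [(0, 0), (0, 1), (0, 2), (1, 2), (2, 2), (2, 1), (3, 1), (3, 2), (3, 3)]
H-H contact: residue 4 @(2,2) - residue 7 @(3, 2)

Answer: 1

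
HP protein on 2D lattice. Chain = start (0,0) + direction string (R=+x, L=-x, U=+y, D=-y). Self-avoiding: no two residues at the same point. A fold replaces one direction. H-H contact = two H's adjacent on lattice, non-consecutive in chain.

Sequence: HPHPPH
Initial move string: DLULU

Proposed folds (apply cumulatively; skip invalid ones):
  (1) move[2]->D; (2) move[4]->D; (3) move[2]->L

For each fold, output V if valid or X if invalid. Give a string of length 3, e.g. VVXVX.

Initial: DLULU -> [(0, 0), (0, -1), (-1, -1), (-1, 0), (-2, 0), (-2, 1)]
Fold 1: move[2]->D => DLDLU VALID
Fold 2: move[4]->D => DLDLD VALID
Fold 3: move[2]->L => DLLLD VALID

Answer: VVV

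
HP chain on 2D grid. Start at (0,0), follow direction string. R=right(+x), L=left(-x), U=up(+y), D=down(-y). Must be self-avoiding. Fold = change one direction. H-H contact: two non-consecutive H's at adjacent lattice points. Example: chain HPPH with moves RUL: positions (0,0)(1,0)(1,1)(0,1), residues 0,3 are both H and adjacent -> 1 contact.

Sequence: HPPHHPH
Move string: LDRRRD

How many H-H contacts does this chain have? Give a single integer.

Answer: 1

Derivation:
Positions: [(0, 0), (-1, 0), (-1, -1), (0, -1), (1, -1), (2, -1), (2, -2)]
H-H contact: residue 0 @(0,0) - residue 3 @(0, -1)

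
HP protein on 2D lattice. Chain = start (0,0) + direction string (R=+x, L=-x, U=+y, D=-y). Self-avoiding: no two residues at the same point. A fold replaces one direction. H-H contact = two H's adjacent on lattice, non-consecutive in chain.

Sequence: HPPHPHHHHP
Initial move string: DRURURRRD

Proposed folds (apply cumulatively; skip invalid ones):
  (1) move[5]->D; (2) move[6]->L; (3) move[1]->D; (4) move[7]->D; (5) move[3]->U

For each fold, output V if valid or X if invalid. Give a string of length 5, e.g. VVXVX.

Answer: XXXVV

Derivation:
Initial: DRURURRRD -> [(0, 0), (0, -1), (1, -1), (1, 0), (2, 0), (2, 1), (3, 1), (4, 1), (5, 1), (5, 0)]
Fold 1: move[5]->D => DRURUDRRD INVALID (collision), skipped
Fold 2: move[6]->L => DRURURLRD INVALID (collision), skipped
Fold 3: move[1]->D => DDURURRRD INVALID (collision), skipped
Fold 4: move[7]->D => DRURURRDD VALID
Fold 5: move[3]->U => DRUUURRDD VALID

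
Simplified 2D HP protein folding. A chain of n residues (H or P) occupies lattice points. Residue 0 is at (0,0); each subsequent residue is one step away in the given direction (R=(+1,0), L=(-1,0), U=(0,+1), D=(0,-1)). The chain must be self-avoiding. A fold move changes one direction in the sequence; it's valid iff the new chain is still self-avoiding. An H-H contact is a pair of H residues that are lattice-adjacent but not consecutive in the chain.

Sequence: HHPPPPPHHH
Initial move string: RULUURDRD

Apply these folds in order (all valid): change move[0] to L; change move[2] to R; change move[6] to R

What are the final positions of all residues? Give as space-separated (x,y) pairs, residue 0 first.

Answer: (0,0) (-1,0) (-1,1) (0,1) (0,2) (0,3) (1,3) (2,3) (3,3) (3,2)

Derivation:
Initial moves: RULUURDRD
Fold: move[0]->L => LULUURDRD (positions: [(0, 0), (-1, 0), (-1, 1), (-2, 1), (-2, 2), (-2, 3), (-1, 3), (-1, 2), (0, 2), (0, 1)])
Fold: move[2]->R => LURUURDRD (positions: [(0, 0), (-1, 0), (-1, 1), (0, 1), (0, 2), (0, 3), (1, 3), (1, 2), (2, 2), (2, 1)])
Fold: move[6]->R => LURUURRRD (positions: [(0, 0), (-1, 0), (-1, 1), (0, 1), (0, 2), (0, 3), (1, 3), (2, 3), (3, 3), (3, 2)])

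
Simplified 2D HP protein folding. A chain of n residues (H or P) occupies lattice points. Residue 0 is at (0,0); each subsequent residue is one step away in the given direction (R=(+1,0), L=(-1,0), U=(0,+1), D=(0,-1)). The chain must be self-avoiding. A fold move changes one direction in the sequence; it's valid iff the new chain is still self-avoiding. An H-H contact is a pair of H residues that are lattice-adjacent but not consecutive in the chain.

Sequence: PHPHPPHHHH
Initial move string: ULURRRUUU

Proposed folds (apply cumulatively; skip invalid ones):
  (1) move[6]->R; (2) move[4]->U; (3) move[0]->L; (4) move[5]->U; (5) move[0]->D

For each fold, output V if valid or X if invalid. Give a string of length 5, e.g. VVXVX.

Initial: ULURRRUUU -> [(0, 0), (0, 1), (-1, 1), (-1, 2), (0, 2), (1, 2), (2, 2), (2, 3), (2, 4), (2, 5)]
Fold 1: move[6]->R => ULURRRRUU VALID
Fold 2: move[4]->U => ULURURRUU VALID
Fold 3: move[0]->L => LLURURRUU VALID
Fold 4: move[5]->U => LLURUURUU VALID
Fold 5: move[0]->D => DLURUURUU INVALID (collision), skipped

Answer: VVVVX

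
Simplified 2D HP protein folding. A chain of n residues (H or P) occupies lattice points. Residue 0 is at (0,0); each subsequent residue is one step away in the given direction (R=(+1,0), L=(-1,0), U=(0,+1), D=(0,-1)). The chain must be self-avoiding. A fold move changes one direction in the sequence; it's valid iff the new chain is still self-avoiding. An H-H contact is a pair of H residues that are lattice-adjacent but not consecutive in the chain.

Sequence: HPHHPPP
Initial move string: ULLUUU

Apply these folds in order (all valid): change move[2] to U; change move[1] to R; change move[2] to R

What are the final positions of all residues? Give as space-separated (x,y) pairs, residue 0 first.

Answer: (0,0) (0,1) (1,1) (2,1) (2,2) (2,3) (2,4)

Derivation:
Initial moves: ULLUUU
Fold: move[2]->U => ULUUUU (positions: [(0, 0), (0, 1), (-1, 1), (-1, 2), (-1, 3), (-1, 4), (-1, 5)])
Fold: move[1]->R => URUUUU (positions: [(0, 0), (0, 1), (1, 1), (1, 2), (1, 3), (1, 4), (1, 5)])
Fold: move[2]->R => URRUUU (positions: [(0, 0), (0, 1), (1, 1), (2, 1), (2, 2), (2, 3), (2, 4)])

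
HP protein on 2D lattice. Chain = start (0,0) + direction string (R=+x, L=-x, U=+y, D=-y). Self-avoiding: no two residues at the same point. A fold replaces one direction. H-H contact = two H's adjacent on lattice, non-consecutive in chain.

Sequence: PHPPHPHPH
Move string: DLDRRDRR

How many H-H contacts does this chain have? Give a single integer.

Answer: 1

Derivation:
Positions: [(0, 0), (0, -1), (-1, -1), (-1, -2), (0, -2), (1, -2), (1, -3), (2, -3), (3, -3)]
H-H contact: residue 1 @(0,-1) - residue 4 @(0, -2)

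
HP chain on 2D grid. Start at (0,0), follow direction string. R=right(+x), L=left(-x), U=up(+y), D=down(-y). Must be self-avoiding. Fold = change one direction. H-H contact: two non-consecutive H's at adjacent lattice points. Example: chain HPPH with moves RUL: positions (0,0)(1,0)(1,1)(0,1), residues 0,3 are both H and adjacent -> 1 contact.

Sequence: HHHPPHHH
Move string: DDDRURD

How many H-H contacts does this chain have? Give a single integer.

Answer: 1

Derivation:
Positions: [(0, 0), (0, -1), (0, -2), (0, -3), (1, -3), (1, -2), (2, -2), (2, -3)]
H-H contact: residue 2 @(0,-2) - residue 5 @(1, -2)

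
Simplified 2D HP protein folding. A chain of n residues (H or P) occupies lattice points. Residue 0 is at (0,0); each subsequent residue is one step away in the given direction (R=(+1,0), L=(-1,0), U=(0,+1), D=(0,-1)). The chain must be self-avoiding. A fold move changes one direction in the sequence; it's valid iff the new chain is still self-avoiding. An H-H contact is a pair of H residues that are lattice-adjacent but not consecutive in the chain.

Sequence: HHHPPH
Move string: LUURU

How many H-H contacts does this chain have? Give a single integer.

Positions: [(0, 0), (-1, 0), (-1, 1), (-1, 2), (0, 2), (0, 3)]
No H-H contacts found.

Answer: 0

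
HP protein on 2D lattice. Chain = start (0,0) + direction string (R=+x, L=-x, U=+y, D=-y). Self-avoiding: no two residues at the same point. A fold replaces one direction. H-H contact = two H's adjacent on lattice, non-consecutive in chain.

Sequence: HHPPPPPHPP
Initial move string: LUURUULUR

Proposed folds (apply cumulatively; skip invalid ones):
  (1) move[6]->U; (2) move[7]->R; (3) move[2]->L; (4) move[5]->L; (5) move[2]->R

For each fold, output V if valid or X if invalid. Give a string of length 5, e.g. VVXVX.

Answer: VVXVV

Derivation:
Initial: LUURUULUR -> [(0, 0), (-1, 0), (-1, 1), (-1, 2), (0, 2), (0, 3), (0, 4), (-1, 4), (-1, 5), (0, 5)]
Fold 1: move[6]->U => LUURUUUUR VALID
Fold 2: move[7]->R => LUURUUURR VALID
Fold 3: move[2]->L => LULRUUURR INVALID (collision), skipped
Fold 4: move[5]->L => LUURULURR VALID
Fold 5: move[2]->R => LURRULURR VALID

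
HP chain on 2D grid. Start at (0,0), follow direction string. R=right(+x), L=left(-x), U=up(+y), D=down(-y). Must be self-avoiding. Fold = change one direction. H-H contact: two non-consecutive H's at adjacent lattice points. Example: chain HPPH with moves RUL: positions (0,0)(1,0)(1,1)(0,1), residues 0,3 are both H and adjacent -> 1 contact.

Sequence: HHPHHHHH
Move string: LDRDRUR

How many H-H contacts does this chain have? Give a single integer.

Answer: 2

Derivation:
Positions: [(0, 0), (-1, 0), (-1, -1), (0, -1), (0, -2), (1, -2), (1, -1), (2, -1)]
H-H contact: residue 0 @(0,0) - residue 3 @(0, -1)
H-H contact: residue 3 @(0,-1) - residue 6 @(1, -1)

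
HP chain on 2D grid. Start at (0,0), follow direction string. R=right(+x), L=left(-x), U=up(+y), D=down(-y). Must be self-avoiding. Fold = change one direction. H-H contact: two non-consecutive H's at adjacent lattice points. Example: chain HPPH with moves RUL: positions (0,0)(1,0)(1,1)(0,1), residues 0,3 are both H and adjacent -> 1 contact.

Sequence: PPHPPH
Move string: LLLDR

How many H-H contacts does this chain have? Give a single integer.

Answer: 1

Derivation:
Positions: [(0, 0), (-1, 0), (-2, 0), (-3, 0), (-3, -1), (-2, -1)]
H-H contact: residue 2 @(-2,0) - residue 5 @(-2, -1)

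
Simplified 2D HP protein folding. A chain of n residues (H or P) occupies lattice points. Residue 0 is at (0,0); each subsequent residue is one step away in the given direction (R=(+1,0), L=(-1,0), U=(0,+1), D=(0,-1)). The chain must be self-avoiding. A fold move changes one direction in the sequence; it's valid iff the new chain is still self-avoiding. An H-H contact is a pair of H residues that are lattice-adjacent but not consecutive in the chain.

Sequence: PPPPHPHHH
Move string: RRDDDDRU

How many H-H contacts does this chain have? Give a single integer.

Answer: 0

Derivation:
Positions: [(0, 0), (1, 0), (2, 0), (2, -1), (2, -2), (2, -3), (2, -4), (3, -4), (3, -3)]
No H-H contacts found.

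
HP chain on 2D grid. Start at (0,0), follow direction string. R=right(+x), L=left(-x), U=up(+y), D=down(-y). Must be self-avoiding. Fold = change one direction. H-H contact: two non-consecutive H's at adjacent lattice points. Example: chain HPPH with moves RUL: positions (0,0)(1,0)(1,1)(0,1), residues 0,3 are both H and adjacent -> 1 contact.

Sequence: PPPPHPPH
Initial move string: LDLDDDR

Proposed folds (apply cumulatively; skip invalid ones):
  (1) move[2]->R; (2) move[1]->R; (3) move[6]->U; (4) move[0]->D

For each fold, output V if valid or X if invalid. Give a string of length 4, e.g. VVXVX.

Answer: VXXV

Derivation:
Initial: LDLDDDR -> [(0, 0), (-1, 0), (-1, -1), (-2, -1), (-2, -2), (-2, -3), (-2, -4), (-1, -4)]
Fold 1: move[2]->R => LDRDDDR VALID
Fold 2: move[1]->R => LRRDDDR INVALID (collision), skipped
Fold 3: move[6]->U => LDRDDDU INVALID (collision), skipped
Fold 4: move[0]->D => DDRDDDR VALID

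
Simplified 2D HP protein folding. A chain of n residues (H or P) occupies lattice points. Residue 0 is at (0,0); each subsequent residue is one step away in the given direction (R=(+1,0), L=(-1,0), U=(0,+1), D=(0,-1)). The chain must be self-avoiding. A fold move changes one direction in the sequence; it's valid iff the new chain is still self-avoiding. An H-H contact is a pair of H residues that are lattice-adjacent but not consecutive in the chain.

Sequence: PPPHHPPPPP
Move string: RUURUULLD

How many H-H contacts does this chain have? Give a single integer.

Positions: [(0, 0), (1, 0), (1, 1), (1, 2), (2, 2), (2, 3), (2, 4), (1, 4), (0, 4), (0, 3)]
No H-H contacts found.

Answer: 0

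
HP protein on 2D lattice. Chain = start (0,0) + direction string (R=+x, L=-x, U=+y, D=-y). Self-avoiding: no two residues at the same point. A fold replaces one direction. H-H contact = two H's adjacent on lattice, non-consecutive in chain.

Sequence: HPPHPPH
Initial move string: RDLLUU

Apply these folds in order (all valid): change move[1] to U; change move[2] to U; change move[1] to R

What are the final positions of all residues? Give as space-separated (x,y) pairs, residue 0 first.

Initial moves: RDLLUU
Fold: move[1]->U => RULLUU (positions: [(0, 0), (1, 0), (1, 1), (0, 1), (-1, 1), (-1, 2), (-1, 3)])
Fold: move[2]->U => RUULUU (positions: [(0, 0), (1, 0), (1, 1), (1, 2), (0, 2), (0, 3), (0, 4)])
Fold: move[1]->R => RRULUU (positions: [(0, 0), (1, 0), (2, 0), (2, 1), (1, 1), (1, 2), (1, 3)])

Answer: (0,0) (1,0) (2,0) (2,1) (1,1) (1,2) (1,3)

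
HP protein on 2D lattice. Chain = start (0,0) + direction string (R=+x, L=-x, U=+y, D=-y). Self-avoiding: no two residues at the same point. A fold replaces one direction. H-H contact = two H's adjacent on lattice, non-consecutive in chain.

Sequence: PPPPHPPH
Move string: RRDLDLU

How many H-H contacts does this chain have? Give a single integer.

Positions: [(0, 0), (1, 0), (2, 0), (2, -1), (1, -1), (1, -2), (0, -2), (0, -1)]
H-H contact: residue 4 @(1,-1) - residue 7 @(0, -1)

Answer: 1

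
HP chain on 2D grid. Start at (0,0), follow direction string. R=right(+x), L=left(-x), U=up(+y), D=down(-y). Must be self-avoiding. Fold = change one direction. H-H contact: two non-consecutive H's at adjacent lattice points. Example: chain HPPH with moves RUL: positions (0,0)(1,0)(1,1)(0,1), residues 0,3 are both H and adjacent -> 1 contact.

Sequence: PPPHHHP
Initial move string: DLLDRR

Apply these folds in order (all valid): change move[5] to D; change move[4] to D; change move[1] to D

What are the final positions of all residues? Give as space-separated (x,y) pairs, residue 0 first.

Answer: (0,0) (0,-1) (0,-2) (-1,-2) (-1,-3) (-1,-4) (-1,-5)

Derivation:
Initial moves: DLLDRR
Fold: move[5]->D => DLLDRD (positions: [(0, 0), (0, -1), (-1, -1), (-2, -1), (-2, -2), (-1, -2), (-1, -3)])
Fold: move[4]->D => DLLDDD (positions: [(0, 0), (0, -1), (-1, -1), (-2, -1), (-2, -2), (-2, -3), (-2, -4)])
Fold: move[1]->D => DDLDDD (positions: [(0, 0), (0, -1), (0, -2), (-1, -2), (-1, -3), (-1, -4), (-1, -5)])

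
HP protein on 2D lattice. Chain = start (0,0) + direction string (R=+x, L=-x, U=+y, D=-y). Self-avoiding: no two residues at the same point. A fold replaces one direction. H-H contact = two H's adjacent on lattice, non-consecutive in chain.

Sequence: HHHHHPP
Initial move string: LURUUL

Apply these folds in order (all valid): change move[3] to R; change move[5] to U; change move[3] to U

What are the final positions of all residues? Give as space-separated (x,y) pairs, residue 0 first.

Answer: (0,0) (-1,0) (-1,1) (0,1) (0,2) (0,3) (0,4)

Derivation:
Initial moves: LURUUL
Fold: move[3]->R => LURRUL (positions: [(0, 0), (-1, 0), (-1, 1), (0, 1), (1, 1), (1, 2), (0, 2)])
Fold: move[5]->U => LURRUU (positions: [(0, 0), (-1, 0), (-1, 1), (0, 1), (1, 1), (1, 2), (1, 3)])
Fold: move[3]->U => LURUUU (positions: [(0, 0), (-1, 0), (-1, 1), (0, 1), (0, 2), (0, 3), (0, 4)])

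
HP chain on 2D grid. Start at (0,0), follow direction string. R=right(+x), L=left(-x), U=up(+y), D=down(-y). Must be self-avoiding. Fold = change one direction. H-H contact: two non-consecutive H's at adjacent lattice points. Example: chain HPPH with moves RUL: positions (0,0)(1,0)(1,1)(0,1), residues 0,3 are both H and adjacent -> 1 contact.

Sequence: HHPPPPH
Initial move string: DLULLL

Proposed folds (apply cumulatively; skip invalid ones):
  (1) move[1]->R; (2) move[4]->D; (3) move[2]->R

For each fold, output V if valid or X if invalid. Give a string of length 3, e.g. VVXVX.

Initial: DLULLL -> [(0, 0), (0, -1), (-1, -1), (-1, 0), (-2, 0), (-3, 0), (-4, 0)]
Fold 1: move[1]->R => DRULLL INVALID (collision), skipped
Fold 2: move[4]->D => DLULDL VALID
Fold 3: move[2]->R => DLRLDL INVALID (collision), skipped

Answer: XVX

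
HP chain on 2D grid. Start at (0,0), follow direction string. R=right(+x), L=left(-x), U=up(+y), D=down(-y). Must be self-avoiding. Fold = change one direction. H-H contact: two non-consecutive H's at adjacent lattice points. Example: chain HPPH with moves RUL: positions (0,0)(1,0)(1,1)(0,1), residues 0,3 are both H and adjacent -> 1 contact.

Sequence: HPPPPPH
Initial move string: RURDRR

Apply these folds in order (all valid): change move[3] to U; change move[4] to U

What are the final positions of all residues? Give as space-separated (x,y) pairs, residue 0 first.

Answer: (0,0) (1,0) (1,1) (2,1) (2,2) (2,3) (3,3)

Derivation:
Initial moves: RURDRR
Fold: move[3]->U => RURURR (positions: [(0, 0), (1, 0), (1, 1), (2, 1), (2, 2), (3, 2), (4, 2)])
Fold: move[4]->U => RURUUR (positions: [(0, 0), (1, 0), (1, 1), (2, 1), (2, 2), (2, 3), (3, 3)])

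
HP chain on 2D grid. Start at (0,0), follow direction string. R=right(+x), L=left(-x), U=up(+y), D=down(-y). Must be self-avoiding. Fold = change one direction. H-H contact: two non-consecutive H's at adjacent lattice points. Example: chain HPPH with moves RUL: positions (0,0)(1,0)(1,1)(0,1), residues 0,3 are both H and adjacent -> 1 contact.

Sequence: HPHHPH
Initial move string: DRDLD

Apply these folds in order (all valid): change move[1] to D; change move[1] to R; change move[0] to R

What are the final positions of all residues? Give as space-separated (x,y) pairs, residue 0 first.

Answer: (0,0) (1,0) (2,0) (2,-1) (1,-1) (1,-2)

Derivation:
Initial moves: DRDLD
Fold: move[1]->D => DDDLD (positions: [(0, 0), (0, -1), (0, -2), (0, -3), (-1, -3), (-1, -4)])
Fold: move[1]->R => DRDLD (positions: [(0, 0), (0, -1), (1, -1), (1, -2), (0, -2), (0, -3)])
Fold: move[0]->R => RRDLD (positions: [(0, 0), (1, 0), (2, 0), (2, -1), (1, -1), (1, -2)])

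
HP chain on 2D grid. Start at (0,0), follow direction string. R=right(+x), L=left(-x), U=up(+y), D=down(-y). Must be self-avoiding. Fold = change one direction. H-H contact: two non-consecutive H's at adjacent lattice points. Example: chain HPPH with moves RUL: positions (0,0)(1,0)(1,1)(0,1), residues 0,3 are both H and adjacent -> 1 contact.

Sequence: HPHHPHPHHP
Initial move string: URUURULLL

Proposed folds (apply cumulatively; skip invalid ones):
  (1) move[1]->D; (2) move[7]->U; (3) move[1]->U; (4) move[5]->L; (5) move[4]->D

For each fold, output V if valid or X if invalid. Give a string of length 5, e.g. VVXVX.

Initial: URUURULLL -> [(0, 0), (0, 1), (1, 1), (1, 2), (1, 3), (2, 3), (2, 4), (1, 4), (0, 4), (-1, 4)]
Fold 1: move[1]->D => UDUURULLL INVALID (collision), skipped
Fold 2: move[7]->U => URUURULUL VALID
Fold 3: move[1]->U => UUUURULUL VALID
Fold 4: move[5]->L => UUUURLLUL INVALID (collision), skipped
Fold 5: move[4]->D => UUUUDULUL INVALID (collision), skipped

Answer: XVVXX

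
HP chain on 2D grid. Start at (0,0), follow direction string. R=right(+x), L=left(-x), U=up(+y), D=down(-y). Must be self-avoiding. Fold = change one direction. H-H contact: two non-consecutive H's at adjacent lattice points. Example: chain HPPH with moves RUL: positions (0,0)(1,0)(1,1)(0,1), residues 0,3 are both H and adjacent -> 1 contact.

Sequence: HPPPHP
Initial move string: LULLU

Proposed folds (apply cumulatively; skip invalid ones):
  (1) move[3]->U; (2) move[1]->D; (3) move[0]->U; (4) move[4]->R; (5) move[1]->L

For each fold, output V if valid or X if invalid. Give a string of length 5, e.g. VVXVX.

Answer: VVXXV

Derivation:
Initial: LULLU -> [(0, 0), (-1, 0), (-1, 1), (-2, 1), (-3, 1), (-3, 2)]
Fold 1: move[3]->U => LULUU VALID
Fold 2: move[1]->D => LDLUU VALID
Fold 3: move[0]->U => UDLUU INVALID (collision), skipped
Fold 4: move[4]->R => LDLUR INVALID (collision), skipped
Fold 5: move[1]->L => LLLUU VALID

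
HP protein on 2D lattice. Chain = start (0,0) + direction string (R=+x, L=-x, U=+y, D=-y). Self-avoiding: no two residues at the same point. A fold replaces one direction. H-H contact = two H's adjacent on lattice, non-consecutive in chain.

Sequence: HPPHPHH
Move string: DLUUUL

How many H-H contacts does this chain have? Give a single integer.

Answer: 1

Derivation:
Positions: [(0, 0), (0, -1), (-1, -1), (-1, 0), (-1, 1), (-1, 2), (-2, 2)]
H-H contact: residue 0 @(0,0) - residue 3 @(-1, 0)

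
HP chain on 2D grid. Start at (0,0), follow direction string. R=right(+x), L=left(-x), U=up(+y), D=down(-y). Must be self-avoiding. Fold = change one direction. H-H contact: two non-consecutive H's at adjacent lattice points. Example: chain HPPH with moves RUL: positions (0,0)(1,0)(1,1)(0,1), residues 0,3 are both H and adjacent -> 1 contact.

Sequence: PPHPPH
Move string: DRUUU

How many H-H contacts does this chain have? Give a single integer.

Positions: [(0, 0), (0, -1), (1, -1), (1, 0), (1, 1), (1, 2)]
No H-H contacts found.

Answer: 0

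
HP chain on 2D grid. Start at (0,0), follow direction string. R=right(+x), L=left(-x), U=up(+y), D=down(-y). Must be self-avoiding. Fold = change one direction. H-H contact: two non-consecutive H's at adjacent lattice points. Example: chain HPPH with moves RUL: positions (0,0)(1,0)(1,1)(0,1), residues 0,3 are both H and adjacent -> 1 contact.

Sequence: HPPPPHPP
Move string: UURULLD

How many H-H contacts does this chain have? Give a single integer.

Positions: [(0, 0), (0, 1), (0, 2), (1, 2), (1, 3), (0, 3), (-1, 3), (-1, 2)]
No H-H contacts found.

Answer: 0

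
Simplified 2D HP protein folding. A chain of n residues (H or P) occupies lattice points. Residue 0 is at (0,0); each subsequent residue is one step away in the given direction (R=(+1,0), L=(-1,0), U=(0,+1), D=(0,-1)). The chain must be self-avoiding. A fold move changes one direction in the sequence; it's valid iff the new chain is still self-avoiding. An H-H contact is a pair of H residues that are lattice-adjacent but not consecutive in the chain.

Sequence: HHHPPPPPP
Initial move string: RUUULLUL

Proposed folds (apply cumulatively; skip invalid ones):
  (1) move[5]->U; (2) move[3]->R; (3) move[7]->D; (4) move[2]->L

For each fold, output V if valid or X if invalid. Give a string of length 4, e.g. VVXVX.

Initial: RUUULLUL -> [(0, 0), (1, 0), (1, 1), (1, 2), (1, 3), (0, 3), (-1, 3), (-1, 4), (-2, 4)]
Fold 1: move[5]->U => RUUULUUL VALID
Fold 2: move[3]->R => RUURLUUL INVALID (collision), skipped
Fold 3: move[7]->D => RUUULUUD INVALID (collision), skipped
Fold 4: move[2]->L => RULULUUL VALID

Answer: VXXV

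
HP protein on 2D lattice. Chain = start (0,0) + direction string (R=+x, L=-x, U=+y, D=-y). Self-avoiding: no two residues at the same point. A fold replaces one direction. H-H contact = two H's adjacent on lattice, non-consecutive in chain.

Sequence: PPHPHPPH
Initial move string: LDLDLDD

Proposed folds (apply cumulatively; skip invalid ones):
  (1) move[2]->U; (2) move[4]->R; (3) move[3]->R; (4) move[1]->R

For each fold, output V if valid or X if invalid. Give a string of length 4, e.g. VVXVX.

Initial: LDLDLDD -> [(0, 0), (-1, 0), (-1, -1), (-2, -1), (-2, -2), (-3, -2), (-3, -3), (-3, -4)]
Fold 1: move[2]->U => LDUDLDD INVALID (collision), skipped
Fold 2: move[4]->R => LDLDRDD VALID
Fold 3: move[3]->R => LDLRRDD INVALID (collision), skipped
Fold 4: move[1]->R => LRLDRDD INVALID (collision), skipped

Answer: XVXX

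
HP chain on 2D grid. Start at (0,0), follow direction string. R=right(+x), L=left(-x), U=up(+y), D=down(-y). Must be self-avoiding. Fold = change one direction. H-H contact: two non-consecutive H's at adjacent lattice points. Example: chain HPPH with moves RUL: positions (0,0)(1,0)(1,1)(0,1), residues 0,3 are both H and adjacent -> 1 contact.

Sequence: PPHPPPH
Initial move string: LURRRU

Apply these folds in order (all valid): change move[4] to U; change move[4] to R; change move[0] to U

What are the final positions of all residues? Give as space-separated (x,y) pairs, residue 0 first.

Initial moves: LURRRU
Fold: move[4]->U => LURRUU (positions: [(0, 0), (-1, 0), (-1, 1), (0, 1), (1, 1), (1, 2), (1, 3)])
Fold: move[4]->R => LURRRU (positions: [(0, 0), (-1, 0), (-1, 1), (0, 1), (1, 1), (2, 1), (2, 2)])
Fold: move[0]->U => UURRRU (positions: [(0, 0), (0, 1), (0, 2), (1, 2), (2, 2), (3, 2), (3, 3)])

Answer: (0,0) (0,1) (0,2) (1,2) (2,2) (3,2) (3,3)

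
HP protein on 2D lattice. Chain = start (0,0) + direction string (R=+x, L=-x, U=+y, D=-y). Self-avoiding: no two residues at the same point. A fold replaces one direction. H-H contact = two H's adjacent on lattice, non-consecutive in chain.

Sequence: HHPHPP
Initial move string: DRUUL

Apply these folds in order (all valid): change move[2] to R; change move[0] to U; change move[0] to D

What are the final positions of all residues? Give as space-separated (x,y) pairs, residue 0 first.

Initial moves: DRUUL
Fold: move[2]->R => DRRUL (positions: [(0, 0), (0, -1), (1, -1), (2, -1), (2, 0), (1, 0)])
Fold: move[0]->U => URRUL (positions: [(0, 0), (0, 1), (1, 1), (2, 1), (2, 2), (1, 2)])
Fold: move[0]->D => DRRUL (positions: [(0, 0), (0, -1), (1, -1), (2, -1), (2, 0), (1, 0)])

Answer: (0,0) (0,-1) (1,-1) (2,-1) (2,0) (1,0)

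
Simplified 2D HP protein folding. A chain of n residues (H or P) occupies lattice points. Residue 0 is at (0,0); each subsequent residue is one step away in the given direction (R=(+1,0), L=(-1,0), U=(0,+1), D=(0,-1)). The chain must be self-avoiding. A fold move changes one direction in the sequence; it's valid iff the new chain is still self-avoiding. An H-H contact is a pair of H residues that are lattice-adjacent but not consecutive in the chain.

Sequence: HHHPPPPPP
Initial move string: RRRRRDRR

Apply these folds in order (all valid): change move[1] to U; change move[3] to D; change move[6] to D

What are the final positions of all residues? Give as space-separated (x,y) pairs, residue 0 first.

Initial moves: RRRRRDRR
Fold: move[1]->U => RURRRDRR (positions: [(0, 0), (1, 0), (1, 1), (2, 1), (3, 1), (4, 1), (4, 0), (5, 0), (6, 0)])
Fold: move[3]->D => RURDRDRR (positions: [(0, 0), (1, 0), (1, 1), (2, 1), (2, 0), (3, 0), (3, -1), (4, -1), (5, -1)])
Fold: move[6]->D => RURDRDDR (positions: [(0, 0), (1, 0), (1, 1), (2, 1), (2, 0), (3, 0), (3, -1), (3, -2), (4, -2)])

Answer: (0,0) (1,0) (1,1) (2,1) (2,0) (3,0) (3,-1) (3,-2) (4,-2)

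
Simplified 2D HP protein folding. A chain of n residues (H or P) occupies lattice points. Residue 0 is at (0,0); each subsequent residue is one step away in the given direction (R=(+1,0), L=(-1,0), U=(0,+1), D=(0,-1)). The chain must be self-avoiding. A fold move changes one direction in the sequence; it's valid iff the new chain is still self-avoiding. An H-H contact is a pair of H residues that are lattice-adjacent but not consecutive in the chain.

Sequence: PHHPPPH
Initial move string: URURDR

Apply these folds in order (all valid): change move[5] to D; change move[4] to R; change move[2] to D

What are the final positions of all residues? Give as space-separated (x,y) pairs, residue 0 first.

Answer: (0,0) (0,1) (1,1) (1,0) (2,0) (3,0) (3,-1)

Derivation:
Initial moves: URURDR
Fold: move[5]->D => URURDD (positions: [(0, 0), (0, 1), (1, 1), (1, 2), (2, 2), (2, 1), (2, 0)])
Fold: move[4]->R => URURRD (positions: [(0, 0), (0, 1), (1, 1), (1, 2), (2, 2), (3, 2), (3, 1)])
Fold: move[2]->D => URDRRD (positions: [(0, 0), (0, 1), (1, 1), (1, 0), (2, 0), (3, 0), (3, -1)])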